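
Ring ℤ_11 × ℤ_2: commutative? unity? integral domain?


Direct product ring; commutative with unity (1,1); but (1,0)·(0,1) = (0,0) gives zero divisors, so not an integral domain
Commutative: Yes
Integral domain: No
Has unity: Yes

ℤ_11 × ℤ_2: Commutative=Yes, Unity=Yes


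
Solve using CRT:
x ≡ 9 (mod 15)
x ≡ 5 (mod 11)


m₁ = 15, m₂ = 11, gcd = 1, so CRT applies. M = m₁·m₂ = 165
Let M₁ = M/m₁ = 11, M₂ = M/m₂ = 15
Find y₁ ≡ M₁⁻¹ (mod m₁): 11⁻¹ ≡ 11 (mod 15)
Find y₂ ≡ M₂⁻¹ (mod m₂): 15⁻¹ ≡ 3 (mod 11)
x = a₁·M₁·y₁ + a₂·M₂·y₂ = 9·11·11 + 5·15·3 = 1314
Reduce mod 165: x ≡ 159
Check: 159 mod 15 = 9 ✓, 159 mod 11 = 5 ✓

x ≡ 159 (mod 165)


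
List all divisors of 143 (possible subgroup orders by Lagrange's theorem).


Lagrange's theorem: |H| divides |G|
|G| = 143
Divisors of 143: 1, 11, 13, 143

Possible subgroup orders: {1, 11, 13, 143}


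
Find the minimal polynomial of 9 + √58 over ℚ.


Let α = 9 + √58. Then α - 9 = √58, so (α - 9)² = 58, giving α² - 18α + 23 = 0. Degree 2 and α ∉ ℚ, so this is the minimal polynomial.

Minimal polynomial: x² - 18x + 23


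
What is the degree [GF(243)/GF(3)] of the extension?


GF(243) = GF(3^5), so the extension degree is 5

[GF(243)/GF(3)] = 5


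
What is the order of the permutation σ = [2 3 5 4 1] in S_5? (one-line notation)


Cycle decomposition: (1 2 3 5)
Cycle lengths: 4
Order = lcm(4) = 4

ord(σ) = 4


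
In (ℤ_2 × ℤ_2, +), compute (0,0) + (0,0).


Operation: componentwise addition mod (2, 2)
(0,0) + (0,0) = ((a₁+b₁) mod 2, (a₂+b₂) mod 2) with a = (0,0), b = (0,0)

(0,0) + (0,0) = (0,0)


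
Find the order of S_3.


|S_n| = n! (number of permutations of n symbols)
|S_3| = 3! = 6

|S_3| = 6


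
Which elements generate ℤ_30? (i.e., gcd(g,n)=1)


g generates ℤ_n iff gcd(g,n) = 1
Prime factors of 30: 2, 3, 5
Generators are g ∈ {1,...,29} not divisible by any of these primes.
Generators: {1, 7, 11, 13, 17, 19, 23, 29}
Number of generators = φ(30) = 8

Generators of ℤ_30 = {1, 7, 11, 13, 17, 19, 23, 29}


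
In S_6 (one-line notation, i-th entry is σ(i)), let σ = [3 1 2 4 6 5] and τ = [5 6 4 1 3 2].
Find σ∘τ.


σ∘τ: apply τ first, then σ
1 →τ 5 →σ 6
2 →τ 6 →σ 5
3 →τ 4 →σ 4
4 →τ 1 →σ 3
5 →τ 3 →σ 2
6 →τ 2 →σ 1

σ∘τ = [6 5 4 3 2 1]


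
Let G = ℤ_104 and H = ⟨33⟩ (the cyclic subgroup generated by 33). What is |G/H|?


|⟨33⟩| = n / gcd(33, 104) = 104 / 1 = 104
H is normal (ℤ_104 is abelian).
|G/H| = |G| / |H| = 104 / 104 = 1

|G/H| = 1


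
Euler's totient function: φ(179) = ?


Factor n: 179 = 179
φ(n) = n · ∏(1 - 1/p) over distinct primes p | n
φ(179) = 179 · (1 - 1/179) = 178

φ(179) = 178


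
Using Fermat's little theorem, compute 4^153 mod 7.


Fermat's little theorem: if p is prime and gcd(a,p)=1, then a^(p-1) ≡ 1 (mod p)
p = 7 is prime, gcd(4,7) = 1
Reduce exponent: 153 mod 6 = 3
So 4^153 ≡ 4^3 (mod 7)
4^3 mod 7 = 1

4^153 ≡ 1 (mod 7)


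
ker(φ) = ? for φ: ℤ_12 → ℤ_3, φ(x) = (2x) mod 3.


Kernel = preimage of identity
ker(φ) = {x ∈ ℤ_12 : 2x ≡ 0 (mod 3)}. Since 3 | 12, φ is well-defined. The kernel is the cyclic subgroup ⟨3⟩ of ℤ_12 (order 4), i.e. {0, 3, 6, 9}

ker(φ) = {0, 3, 6, 9}


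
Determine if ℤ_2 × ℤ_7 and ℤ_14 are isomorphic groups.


Comparing ℤ_2 × ℤ_7 and ℤ_14:
gcd(2,7) = 1, so ℤ_2 × ℤ_7 ≅ ℤ_14 (CRT)

Yes, ℤ_2 × ℤ_7 ≅ ℤ_14


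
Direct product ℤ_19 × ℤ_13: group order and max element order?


|ℤ_19 × ℤ_13| = 19 × 13 = 247
Max element order = lcm(19,13) = 247
Cyclic? Yes (gcd=1)

|ℤ_19×ℤ_13| = 247, max element order = 247


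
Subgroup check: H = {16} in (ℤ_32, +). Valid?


Subgroup test for H = {16} in (ℤ_32, +):
(1) 0 ∈ H? No
(2) Closure: for all a,b ∈ H, (a+b) mod 32 ∈ H? No  [counterexample: 16 + 16 = 0 ∉ H]
(3) Inverses: for all a ∈ H, -a mod 32 ∈ H? Yes

No, H is not a subgroup of ℤ_32


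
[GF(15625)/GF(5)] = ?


GF(15625) = GF(5^6), so the extension degree is 6

[GF(15625)/GF(5)] = 6


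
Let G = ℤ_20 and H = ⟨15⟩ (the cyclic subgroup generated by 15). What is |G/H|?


|⟨15⟩| = n / gcd(15, 20) = 20 / 5 = 4
H is normal (ℤ_20 is abelian).
|G/H| = |G| / |H| = 20 / 4 = 5

|G/H| = 5


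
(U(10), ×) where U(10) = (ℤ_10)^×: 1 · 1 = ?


Operation: multiplication mod 10
1 · 1 = (a × b) mod 10 with a = 1, b = 1

1 · 1 = 1


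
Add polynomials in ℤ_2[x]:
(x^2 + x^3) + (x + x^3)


Add coefficients mod 2:
x^0: 0 + 0 = 0 (mod 2)
x^1: 0 + 1 = 1 (mod 2)
x^2: 1 + 0 = 1 (mod 2)
x^3: 1 + 1 = 0 (mod 2)
Result: x + x^2

f + g = x + x^2


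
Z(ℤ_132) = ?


Z(G) = {g ∈ G | gx = xg for all x ∈ G}
ℤ_132 is abelian, so Z(G) = G

Z(ℤ_132) = ℤ_132


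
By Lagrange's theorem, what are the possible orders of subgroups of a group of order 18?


Lagrange's theorem: |H| divides |G|
|G| = 18
Divisors of 18: 1, 2, 3, 6, 9, 18

Possible subgroup orders: {1, 2, 3, 6, 9, 18}


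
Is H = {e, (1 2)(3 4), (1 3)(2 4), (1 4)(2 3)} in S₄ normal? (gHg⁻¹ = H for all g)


H = {e, (1 2)(3 4), (1 3)(2 4), (1 4)(2 3)} in S₄
This is the Klein four-group V₄; it is normal in S₄ (it is a union of conjugacy classes)

Yes, normal subgroup


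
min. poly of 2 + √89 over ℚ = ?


Let α = 2 + √89. Then α - 2 = √89, so (α - 2)² = 89, giving α² - 4α - 85 = 0. Degree 2 and α ∉ ℚ, so this is the minimal polynomial.

Minimal polynomial: x² - 4x - 85


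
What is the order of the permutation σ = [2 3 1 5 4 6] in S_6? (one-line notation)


Cycle decomposition: (1 2 3) (4 5)
Cycle lengths: 3, 2
Order = lcm(3, 2) = 6

ord(σ) = 6


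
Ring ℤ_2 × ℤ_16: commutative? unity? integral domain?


Direct product ring; commutative with unity (1,1); but (1,0)·(0,1) = (0,0) gives zero divisors, so not an integral domain
Commutative: Yes
Integral domain: No
Has unity: Yes

ℤ_2 × ℤ_16: Commutative=Yes, Unity=Yes


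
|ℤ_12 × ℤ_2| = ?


|A × B| = |A| · |B|
|ℤ_12 × ℤ_2| = 12 × 2 = 24

|ℤ_12 × ℤ_2| = 24


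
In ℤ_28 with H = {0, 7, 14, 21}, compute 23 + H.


23 + H = {23 + h (mod 28) : h ∈ H}
23+0=23, 23+7=2, 23+14=9, 23+21=16
23 + H = {2, 9, 16, 23} = 2 + H

23 + H = {2, 9, 16, 23}


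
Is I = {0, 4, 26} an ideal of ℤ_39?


Check ideal conditions for I = {0, 4, 26} in ℤ_39:
(1) I is an additive subgroup? No
(2) For r ∈ ℤ_39 and a ∈ I: r·a ∈ I? No  [counterexample: r=2, a=4, r·a mod 39 = 8 ∉ I]

No, I is not an ideal of ℤ_39


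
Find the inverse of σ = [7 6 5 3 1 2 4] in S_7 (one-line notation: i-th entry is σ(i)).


To find σ⁻¹, swap domain and range:
σ(1) = 7 → σ⁻¹(7) = 1
σ(2) = 6 → σ⁻¹(6) = 2
σ(3) = 5 → σ⁻¹(5) = 3
σ(4) = 3 → σ⁻¹(3) = 4
σ(5) = 1 → σ⁻¹(1) = 5
σ(6) = 2 → σ⁻¹(2) = 6
σ(7) = 4 → σ⁻¹(4) = 7

σ⁻¹ = [5 6 4 7 3 2 1]


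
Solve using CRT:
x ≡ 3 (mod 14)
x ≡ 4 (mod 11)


m₁ = 14, m₂ = 11, gcd = 1, so CRT applies. M = m₁·m₂ = 154
Let M₁ = M/m₁ = 11, M₂ = M/m₂ = 14
Find y₁ ≡ M₁⁻¹ (mod m₁): 11⁻¹ ≡ 9 (mod 14)
Find y₂ ≡ M₂⁻¹ (mod m₂): 14⁻¹ ≡ 4 (mod 11)
x = a₁·M₁·y₁ + a₂·M₂·y₂ = 3·11·9 + 4·14·4 = 521
Reduce mod 154: x ≡ 59
Check: 59 mod 14 = 3 ✓, 59 mod 11 = 4 ✓

x ≡ 59 (mod 154)


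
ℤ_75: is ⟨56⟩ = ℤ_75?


g generates ℤ_n iff gcd(g, n) = 1
gcd(56, 75) = 1
Since gcd = 1, 56 is a generator.

Yes, 56 generates ℤ_75


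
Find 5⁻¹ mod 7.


Use the extended Euclidean algorithm to write 1 = 5·s + 7·t; then s mod 7 is the inverse.
Euclidean algorithm:
  5 = 0·7 + 5
  7 = 1·5 + 2
  5 = 2·2 + 1
  2 = 2·1 + 0
gcd(5,7) = 1
Back-substitution gives: 5·(3) + 7·(-2) = 1
So 5⁻¹ ≡ 3 ≡ 3 (mod 7)
Check: 5 × 3 = 15 ≡ 1 (mod 7) ✓

5⁻¹ ≡ 3 (mod 7)


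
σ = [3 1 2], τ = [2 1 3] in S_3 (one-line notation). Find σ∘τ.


σ∘τ: apply τ first, then σ
1 →τ 2 →σ 1
2 →τ 1 →σ 3
3 →τ 3 →σ 2

σ∘τ = [1 3 2]


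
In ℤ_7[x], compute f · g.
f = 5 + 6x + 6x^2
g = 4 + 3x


Expand and collect like terms; reduce coefficients mod 7:
x^0: 5·4 = 20 ≡ 6 (mod 7)
x^1: 5·3 + 6·4 = 39 ≡ 4 (mod 7)
x^2: 6·3 + 6·4 = 42 ≡ 0 (mod 7)
x^3: 6·3 = 18 ≡ 4 (mod 7)
Result: 6 + 4x + 4x^3

f · g = 6 + 4x + 4x^3


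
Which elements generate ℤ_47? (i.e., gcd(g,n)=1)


g generates ℤ_n iff gcd(g,n) = 1
Prime factors of 47: 47
Generators are g ∈ {1,...,46} not divisible by any of these primes.
Generators: {1, 2, 3, 4, 5, 6, 7, 8, 9, 10, 11, 12, 13, 14, 15, 16, 17, 18, 19, 20, 21, 22, 23, 24, 25, 26, 27, 28, 29, 30, 31, 32, 33, 34, 35, 36, 37, 38, 39, 40, 41, 42, 43, 44, 45, 46}
Number of generators = φ(47) = 46

Generators of ℤ_47 = {1, 2, 3, 4, 5, 6, 7, 8, 9, 10, 11, 12, 13, 14, 15, 16, 17, 18, 19, 20, 21, 22, 23, 24, 25, 26, 27, 28, 29, 30, 31, 32, 33, 34, 35, 36, 37, 38, 39, 40, 41, 42, 43, 44, 45, 46}


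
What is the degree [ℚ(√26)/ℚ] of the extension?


√26 has minimal polynomial x² - 26 (irreducible over ℚ since 26 is squarefree)

[ℚ(√26)/ℚ] = 2


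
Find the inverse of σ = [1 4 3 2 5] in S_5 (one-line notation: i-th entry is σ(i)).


To find σ⁻¹, swap domain and range:
σ(1) = 1 → σ⁻¹(1) = 1
σ(2) = 4 → σ⁻¹(4) = 2
σ(3) = 3 → σ⁻¹(3) = 3
σ(4) = 2 → σ⁻¹(2) = 4
σ(5) = 5 → σ⁻¹(5) = 5

σ⁻¹ = [1 4 3 2 5]


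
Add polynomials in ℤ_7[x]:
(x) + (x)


Add coefficients mod 7:
x^0: 0 + 0 = 0 (mod 7)
x^1: 1 + 1 = 2 (mod 7)
Result: 2x

f + g = 2x


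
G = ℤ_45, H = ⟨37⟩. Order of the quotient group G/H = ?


|⟨37⟩| = n / gcd(37, 45) = 45 / 1 = 45
H is normal (ℤ_45 is abelian).
|G/H| = |G| / |H| = 45 / 45 = 1

|G/H| = 1


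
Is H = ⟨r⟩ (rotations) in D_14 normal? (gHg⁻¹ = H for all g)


H = ⟨r⟩ (rotations) in D_14
The rotation subgroup ⟨r⟩ has index 2 in D_14, so it is normal

Yes, normal subgroup


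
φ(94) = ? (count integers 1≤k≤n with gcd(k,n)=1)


Factor n: 94 = 2 × 47
φ(n) = n · ∏(1 - 1/p) over distinct primes p | n
φ(94) = 94 · (1 - 1/2) · (1 - 1/47) = 46

φ(94) = 46


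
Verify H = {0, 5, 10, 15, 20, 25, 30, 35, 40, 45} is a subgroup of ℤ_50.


Subgroup test for H = {0, 5, 10, 15, 20, 25, 30, 35, 40, 45} in (ℤ_50, +):
(1) 0 ∈ H? Yes
(2) Closure: for all a,b ∈ H, (a+b) mod 50 ∈ H? Yes
(3) Inverses: for all a ∈ H, -a mod 50 ∈ H? Yes

Yes, H is a subgroup of ℤ_50


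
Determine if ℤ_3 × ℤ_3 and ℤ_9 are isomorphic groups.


Comparing ℤ_3 × ℤ_3 and ℤ_9:
gcd(3,3) = 3 ≠ 1. Max element order in ℤ_3×ℤ_3 is lcm(3,3) = 3 < 9, so it has no element of order 9

No, ℤ_3 × ℤ_3 ≇ ℤ_9


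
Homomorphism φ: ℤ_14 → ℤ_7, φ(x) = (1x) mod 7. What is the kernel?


Kernel = preimage of identity
ker(φ) = {x ∈ ℤ_14 : 1x ≡ 0 (mod 7)}. Since 7 | 14, φ is well-defined. The kernel is the cyclic subgroup ⟨7⟩ of ℤ_14 (order 2), i.e. {0, 7}

ker(φ) = {0, 7}


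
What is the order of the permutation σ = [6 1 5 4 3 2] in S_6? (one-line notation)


Cycle decomposition: (1 6 2) (3 5)
Cycle lengths: 3, 2
Order = lcm(3, 2) = 6

ord(σ) = 6


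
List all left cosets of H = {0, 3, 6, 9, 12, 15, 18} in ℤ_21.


H = {0, 3, 6, 9, 12, 15, 18}, |H| = 7
Number of cosets = |G|/|H| = 21/7 = 3
0 + H = {0, 3, 6, 9, 12, 15, 18}
1 + H = {1, 4, 7, 10, 13, 16, 19}
2 + H = {2, 5, 8, 11, 14, 17, 20}

Cosets: 0+H={0,3,6,9,12,15,18}; 1+H={1,4,7,10,13,16,19}; 2+H={2,5,8,11,14,17,20}


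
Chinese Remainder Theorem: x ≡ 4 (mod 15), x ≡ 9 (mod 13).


m₁ = 15, m₂ = 13, gcd = 1, so CRT applies. M = m₁·m₂ = 195
Let M₁ = M/m₁ = 13, M₂ = M/m₂ = 15
Find y₁ ≡ M₁⁻¹ (mod m₁): 13⁻¹ ≡ 7 (mod 15)
Find y₂ ≡ M₂⁻¹ (mod m₂): 15⁻¹ ≡ 7 (mod 13)
x = a₁·M₁·y₁ + a₂·M₂·y₂ = 4·13·7 + 9·15·7 = 1309
Reduce mod 195: x ≡ 139
Check: 139 mod 15 = 4 ✓, 139 mod 13 = 9 ✓

x ≡ 139 (mod 195)


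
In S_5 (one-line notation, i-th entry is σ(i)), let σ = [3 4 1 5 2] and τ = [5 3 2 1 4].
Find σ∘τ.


σ∘τ: apply τ first, then σ
1 →τ 5 →σ 2
2 →τ 3 →σ 1
3 →τ 2 →σ 4
4 →τ 1 →σ 3
5 →τ 4 →σ 5

σ∘τ = [2 1 4 3 5]


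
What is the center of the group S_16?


Z(G) = {g ∈ G | gx = xg for all x ∈ G}
S_n is non-abelian for n ≥ 3; Z(S_16) is trivial

Z(S_16) = {e}


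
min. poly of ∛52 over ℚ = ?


∛52 satisfies x³ - 52 = 0, irreducible over ℚ (no rational root; 52 is not a perfect cube)

Minimal polynomial: x³ - 52


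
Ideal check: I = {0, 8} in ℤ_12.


Check ideal conditions for I = {0, 8} in ℤ_12:
(1) I is an additive subgroup? No
(2) For r ∈ ℤ_12 and a ∈ I: r·a ∈ I? No  [counterexample: r=2, a=8, r·a mod 12 = 4 ∉ I]

No, I is not an ideal of ℤ_12


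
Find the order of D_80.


|D_n| = 2n (n rotations and n reflections)
|D_80| = 2×80 = 160

|D_80| = 160


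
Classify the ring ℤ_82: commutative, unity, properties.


ℤ_82 is a commutative ring with unity 1; 82 = 2×41 is composite, so 2·41 ≡ 0 gives zero divisors (not an integral domain)
Commutative: Yes
Integral domain: No
Has unity: Yes

ℤ_82: Commutative=Yes, Unity=Yes


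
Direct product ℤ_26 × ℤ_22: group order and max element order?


|ℤ_26 × ℤ_22| = 26 × 22 = 572
Max element order = lcm(26,22) = 286
Cyclic? No (gcd=2)

|ℤ_26×ℤ_22| = 572, max element order = 286


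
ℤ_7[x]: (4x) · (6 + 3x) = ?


Expand and collect like terms; reduce coefficients mod 7:
x^0: 0·6 = 0 ≡ 0 (mod 7)
x^1: 0·3 + 4·6 = 24 ≡ 3 (mod 7)
x^2: 4·3 = 12 ≡ 5 (mod 7)
Result: 3x + 5x^2

f · g = 3x + 5x^2


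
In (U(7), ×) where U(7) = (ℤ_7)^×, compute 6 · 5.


Operation: multiplication mod 7
6 · 5 = (a × b) mod 7 with a = 6, b = 5

6 · 5 = 2


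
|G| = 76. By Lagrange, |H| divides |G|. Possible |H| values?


Lagrange's theorem: |H| divides |G|
|G| = 76
Divisors of 76: 1, 2, 4, 19, 38, 76

Possible subgroup orders: {1, 2, 4, 19, 38, 76}


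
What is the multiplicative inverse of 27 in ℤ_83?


Use the extended Euclidean algorithm to write 1 = 27·s + 83·t; then s mod 83 is the inverse.
Euclidean algorithm:
  27 = 0·83 + 27
  83 = 3·27 + 2
  27 = 13·2 + 1
  2 = 2·1 + 0
gcd(27,83) = 1
Back-substitution gives: 27·(40) + 83·(-13) = 1
So 27⁻¹ ≡ 40 ≡ 40 (mod 83)
Check: 27 × 40 = 1080 ≡ 1 (mod 83) ✓

27⁻¹ ≡ 40 (mod 83)


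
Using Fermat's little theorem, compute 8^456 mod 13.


Fermat's little theorem: if p is prime and gcd(a,p)=1, then a^(p-1) ≡ 1 (mod p)
p = 13 is prime, gcd(8,13) = 1
Reduce exponent: 456 mod 12 = 0
So 8^456 ≡ 8^0 (mod 13)
8^0 = 1

8^456 ≡ 1 (mod 13)


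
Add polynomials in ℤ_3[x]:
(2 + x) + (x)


Add coefficients mod 3:
x^0: 2 + 0 = 2 (mod 3)
x^1: 1 + 1 = 2 (mod 3)
Result: 2 + 2x

f + g = 2 + 2x


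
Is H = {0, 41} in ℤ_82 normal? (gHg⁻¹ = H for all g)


H = {0, 41} in ℤ_82
ℤ_82 is abelian; every subgroup of an abelian group is normal

Yes, normal subgroup


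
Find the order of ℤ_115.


ℤ_n has n elements.

|ℤ_115| = 115


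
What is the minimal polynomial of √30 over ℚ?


√30 satisfies x² - 30 = 0, irreducible over ℚ since 30 is squarefree

Minimal polynomial: x² - 30


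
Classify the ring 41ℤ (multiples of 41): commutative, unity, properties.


41ℤ is a commutative ring under +,× but has no multiplicative identity (1 ∉ 41ℤ); it has no zero divisors, but without unity it is not an integral domain
Commutative: Yes
Integral domain: No
Has unity: No

41ℤ (multiples of 41): Commutative=Yes, Unity=No


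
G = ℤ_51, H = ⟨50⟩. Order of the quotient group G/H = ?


|⟨50⟩| = n / gcd(50, 51) = 51 / 1 = 51
H is normal (ℤ_51 is abelian).
|G/H| = |G| / |H| = 51 / 51 = 1

|G/H| = 1


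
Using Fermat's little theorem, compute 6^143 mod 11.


Fermat's little theorem: if p is prime and gcd(a,p)=1, then a^(p-1) ≡ 1 (mod p)
p = 11 is prime, gcd(6,11) = 1
Reduce exponent: 143 mod 10 = 3
So 6^143 ≡ 6^3 (mod 11)
6^3 mod 11 = 7

6^143 ≡ 7 (mod 11)


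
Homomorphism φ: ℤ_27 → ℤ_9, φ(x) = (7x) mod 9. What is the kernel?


Kernel = preimage of identity
ker(φ) = {x ∈ ℤ_27 : 7x ≡ 0 (mod 9)}. Since 9 | 27, φ is well-defined. The kernel is the cyclic subgroup ⟨9⟩ of ℤ_27 (order 3), i.e. {0, 9, 18}

ker(φ) = {0, 9, 18}


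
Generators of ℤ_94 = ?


g generates ℤ_n iff gcd(g,n) = 1
Prime factors of 94: 2, 47
Generators are g ∈ {1,...,93} not divisible by any of these primes.
Generators: {1, 3, 5, 7, 9, 11, 13, 15, 17, 19, 21, 23, 25, 27, 29, 31, 33, 35, 37, 39, 41, 43, 45, 49, 51, 53, 55, 57, 59, 61, 63, 65, 67, 69, 71, 73, 75, 77, 79, 81, 83, 85, 87, 89, 91, 93}
Number of generators = φ(94) = 46

Generators of ℤ_94 = {1, 3, 5, 7, 9, 11, 13, 15, 17, 19, 21, 23, 25, 27, 29, 31, 33, 35, 37, 39, 41, 43, 45, 49, 51, 53, 55, 57, 59, 61, 63, 65, 67, 69, 71, 73, 75, 77, 79, 81, 83, 85, 87, 89, 91, 93}


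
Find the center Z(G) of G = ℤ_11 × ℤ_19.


Z(G) = {g ∈ G | gx = xg for all x ∈ G}
Direct product of abelian groups is abelian, so Z(G) = G

Z(ℤ_11 × ℤ_19) = ℤ_11 × ℤ_19


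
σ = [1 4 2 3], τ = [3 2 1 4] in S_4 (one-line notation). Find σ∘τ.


σ∘τ: apply τ first, then σ
1 →τ 3 →σ 2
2 →τ 2 →σ 4
3 →τ 1 →σ 1
4 →τ 4 →σ 3

σ∘τ = [2 4 1 3]


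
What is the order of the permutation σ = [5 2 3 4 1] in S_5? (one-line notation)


Cycle decomposition: (1 5)
Cycle lengths: 2
Order = lcm(2) = 2

ord(σ) = 2


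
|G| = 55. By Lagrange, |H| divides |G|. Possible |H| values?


Lagrange's theorem: |H| divides |G|
|G| = 55
Divisors of 55: 1, 5, 11, 55

Possible subgroup orders: {1, 5, 11, 55}


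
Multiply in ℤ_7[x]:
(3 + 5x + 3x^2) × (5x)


Expand and collect like terms; reduce coefficients mod 7:
x^0: 3·0 = 0 ≡ 0 (mod 7)
x^1: 3·5 + 5·0 = 15 ≡ 1 (mod 7)
x^2: 5·5 + 3·0 = 25 ≡ 4 (mod 7)
x^3: 3·5 = 15 ≡ 1 (mod 7)
Result: x + 4x^2 + x^3

f · g = x + 4x^2 + x^3


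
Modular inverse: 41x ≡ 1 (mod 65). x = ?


Use the extended Euclidean algorithm to write 1 = 41·s + 65·t; then s mod 65 is the inverse.
Euclidean algorithm:
  41 = 0·65 + 41
  65 = 1·41 + 24
  41 = 1·24 + 17
  24 = 1·17 + 7
  17 = 2·7 + 3
  7 = 2·3 + 1
  3 = 3·1 + 0
gcd(41,65) = 1
Back-substitution gives: 41·(-19) + 65·(12) = 1
So 41⁻¹ ≡ -19 ≡ 46 (mod 65)
Check: 41 × 46 = 1886 ≡ 1 (mod 65) ✓

41⁻¹ ≡ 46 (mod 65)


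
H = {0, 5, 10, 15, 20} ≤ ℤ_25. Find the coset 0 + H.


0 + H = {0 + h (mod 25) : h ∈ H}
0+0=0, 0+5=5, 0+10=10, 0+15=15, 0+20=20

0 + H = {0, 5, 10, 15, 20}


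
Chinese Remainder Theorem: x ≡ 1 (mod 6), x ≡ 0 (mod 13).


m₁ = 6, m₂ = 13, gcd = 1, so CRT applies. M = m₁·m₂ = 78
Let M₁ = M/m₁ = 13, M₂ = M/m₂ = 6
Find y₁ ≡ M₁⁻¹ (mod m₁): 13⁻¹ ≡ 1 (mod 6)
Find y₂ ≡ M₂⁻¹ (mod m₂): 6⁻¹ ≡ 11 (mod 13)
x = a₁·M₁·y₁ + a₂·M₂·y₂ = 1·13·1 + 0·6·11 = 13
Reduce mod 78: x ≡ 13
Check: 13 mod 6 = 1 ✓, 13 mod 13 = 0 ✓

x ≡ 13 (mod 78)


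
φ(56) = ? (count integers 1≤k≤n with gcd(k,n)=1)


Factor n: 56 = 2^3 × 7
φ(n) = n · ∏(1 - 1/p) over distinct primes p | n
φ(56) = 56 · (1 - 1/2) · (1 - 1/7) = 24

φ(56) = 24


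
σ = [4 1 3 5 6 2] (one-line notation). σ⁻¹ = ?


To find σ⁻¹, swap domain and range:
σ(1) = 4 → σ⁻¹(4) = 1
σ(2) = 1 → σ⁻¹(1) = 2
σ(3) = 3 → σ⁻¹(3) = 3
σ(4) = 5 → σ⁻¹(5) = 4
σ(5) = 6 → σ⁻¹(6) = 5
σ(6) = 2 → σ⁻¹(2) = 6

σ⁻¹ = [2 6 3 1 4 5]


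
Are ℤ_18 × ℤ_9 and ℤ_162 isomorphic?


Comparing ℤ_18 × ℤ_9 and ℤ_162:
gcd(18,9) = 9 ≠ 1. Max element order in ℤ_18×ℤ_9 is lcm(18,9) = 18 < 162, so it has no element of order 162

No, ℤ_18 × ℤ_9 ≇ ℤ_162


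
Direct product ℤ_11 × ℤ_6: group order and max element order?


|ℤ_11 × ℤ_6| = 11 × 6 = 66
Max element order = lcm(11,6) = 66
Cyclic? Yes (gcd=1)

|ℤ_11×ℤ_6| = 66, max element order = 66


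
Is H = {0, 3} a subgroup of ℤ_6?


Subgroup test for H = {0, 3} in (ℤ_6, +):
(1) 0 ∈ H? Yes
(2) Closure: for all a,b ∈ H, (a+b) mod 6 ∈ H? Yes
(3) Inverses: for all a ∈ H, -a mod 6 ∈ H? Yes

Yes, H is a subgroup of ℤ_6


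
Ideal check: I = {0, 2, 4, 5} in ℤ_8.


Check ideal conditions for I = {0, 2, 4, 5} in ℤ_8:
(1) I is an additive subgroup? No
(2) For r ∈ ℤ_8 and a ∈ I: r·a ∈ I? No  [counterexample: r=3, a=2, r·a mod 8 = 6 ∉ I]

No, I is not an ideal of ℤ_8


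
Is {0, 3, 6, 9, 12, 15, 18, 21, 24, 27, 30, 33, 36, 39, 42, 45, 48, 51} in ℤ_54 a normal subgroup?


H = {0, 3, 6, 9, 12, 15, 18, 21, 24, 27, 30, 33, 36, 39, 42, 45, 48, 51} in ℤ_54
ℤ_54 is abelian; every subgroup of an abelian group is normal

Yes, normal subgroup


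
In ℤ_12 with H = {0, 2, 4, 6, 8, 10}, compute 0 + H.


0 + H = {0 + h (mod 12) : h ∈ H}
0+0=0, 0+2=2, 0+4=4, 0+6=6, 0+8=8, 0+10=10

0 + H = {0, 2, 4, 6, 8, 10}


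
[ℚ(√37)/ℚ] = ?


√37 has minimal polynomial x² - 37 (irreducible over ℚ since 37 is squarefree)

[ℚ(√37)/ℚ] = 2


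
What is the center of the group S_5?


Z(G) = {g ∈ G | gx = xg for all x ∈ G}
S_n is non-abelian for n ≥ 3; Z(S_5) is trivial

Z(S_5) = {e}


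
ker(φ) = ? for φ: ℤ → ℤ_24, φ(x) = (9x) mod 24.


Kernel = preimage of identity
ker(φ) = {x ∈ ℤ : 9x ≡ 0 (mod 24)}. gcd(9,24) = 3, so 9x ≡ 0 (mod 24) ⟺ x ≡ 0 (mod 24/3 = 8). Hence ker(φ) = 8ℤ

ker(φ) = 8ℤ


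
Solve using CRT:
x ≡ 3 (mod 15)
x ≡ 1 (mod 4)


m₁ = 15, m₂ = 4, gcd = 1, so CRT applies. M = m₁·m₂ = 60
Let M₁ = M/m₁ = 4, M₂ = M/m₂ = 15
Find y₁ ≡ M₁⁻¹ (mod m₁): 4⁻¹ ≡ 4 (mod 15)
Find y₂ ≡ M₂⁻¹ (mod m₂): 15⁻¹ ≡ 3 (mod 4)
x = a₁·M₁·y₁ + a₂·M₂·y₂ = 3·4·4 + 1·15·3 = 93
Reduce mod 60: x ≡ 33
Check: 33 mod 15 = 3 ✓, 33 mod 4 = 1 ✓

x ≡ 33 (mod 60)


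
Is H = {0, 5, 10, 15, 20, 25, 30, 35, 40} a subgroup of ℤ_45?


Subgroup test for H = {0, 5, 10, 15, 20, 25, 30, 35, 40} in (ℤ_45, +):
(1) 0 ∈ H? Yes
(2) Closure: for all a,b ∈ H, (a+b) mod 45 ∈ H? Yes
(3) Inverses: for all a ∈ H, -a mod 45 ∈ H? Yes

Yes, H is a subgroup of ℤ_45


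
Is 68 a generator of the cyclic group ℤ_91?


g generates ℤ_n iff gcd(g, n) = 1
gcd(68, 91) = 1
Since gcd = 1, 68 is a generator.

Yes, 68 generates ℤ_91


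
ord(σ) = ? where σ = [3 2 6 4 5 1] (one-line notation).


Cycle decomposition: (1 3 6)
Cycle lengths: 3
Order = lcm(3) = 3

ord(σ) = 3


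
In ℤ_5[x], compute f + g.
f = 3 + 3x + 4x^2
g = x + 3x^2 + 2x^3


Add coefficients mod 5:
x^0: 3 + 0 = 3 (mod 5)
x^1: 3 + 1 = 4 (mod 5)
x^2: 4 + 3 = 2 (mod 5)
x^3: 0 + 2 = 2 (mod 5)
Result: 3 + 4x + 2x^2 + 2x^3

f + g = 3 + 4x + 2x^2 + 2x^3


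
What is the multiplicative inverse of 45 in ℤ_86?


Use the extended Euclidean algorithm to write 1 = 45·s + 86·t; then s mod 86 is the inverse.
Euclidean algorithm:
  45 = 0·86 + 45
  86 = 1·45 + 41
  45 = 1·41 + 4
  41 = 10·4 + 1
  4 = 4·1 + 0
gcd(45,86) = 1
Back-substitution gives: 45·(-21) + 86·(11) = 1
So 45⁻¹ ≡ -21 ≡ 65 (mod 86)
Check: 45 × 65 = 2925 ≡ 1 (mod 86) ✓

45⁻¹ ≡ 65 (mod 86)


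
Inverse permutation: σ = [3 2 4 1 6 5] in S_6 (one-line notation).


To find σ⁻¹, swap domain and range:
σ(1) = 3 → σ⁻¹(3) = 1
σ(2) = 2 → σ⁻¹(2) = 2
σ(3) = 4 → σ⁻¹(4) = 3
σ(4) = 1 → σ⁻¹(1) = 4
σ(5) = 6 → σ⁻¹(6) = 5
σ(6) = 5 → σ⁻¹(5) = 6

σ⁻¹ = [4 2 1 3 6 5]


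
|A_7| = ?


|A_n| = n!/2 (even permutations)
|A_7| = 7!/2 = 5040/2 = 2520

|A_7| = 2520


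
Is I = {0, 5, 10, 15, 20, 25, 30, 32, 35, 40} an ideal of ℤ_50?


Check ideal conditions for I = {0, 5, 10, 15, 20, 25, 30, 32, 35, 40} in ℤ_50:
(1) I is an additive subgroup? No
(2) For r ∈ ℤ_50 and a ∈ I: r·a ∈ I? No  [counterexample: r=2, a=32, r·a mod 50 = 14 ∉ I]

No, I is not an ideal of ℤ_50


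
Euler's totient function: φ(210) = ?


Factor n: 210 = 2 × 3 × 5 × 7
φ(n) = n · ∏(1 - 1/p) over distinct primes p | n
φ(210) = 210 · (1 - 1/2) · (1 - 1/3) · (1 - 1/5) · (1 - 1/7) = 48

φ(210) = 48


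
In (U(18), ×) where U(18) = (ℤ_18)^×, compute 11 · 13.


Operation: multiplication mod 18
11 · 13 = (a × b) mod 18 with a = 11, b = 13

11 · 13 = 17


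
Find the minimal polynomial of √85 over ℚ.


√85 satisfies x² - 85 = 0, irreducible over ℚ since 85 is squarefree

Minimal polynomial: x² - 85


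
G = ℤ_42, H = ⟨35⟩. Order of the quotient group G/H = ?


|⟨35⟩| = n / gcd(35, 42) = 42 / 7 = 6
H is normal (ℤ_42 is abelian).
|G/H| = |G| / |H| = 42 / 6 = 7

|G/H| = 7


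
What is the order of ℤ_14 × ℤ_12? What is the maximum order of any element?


|ℤ_14 × ℤ_12| = 14 × 12 = 168
Max element order = lcm(14,12) = 84
Cyclic? No (gcd=2)

|ℤ_14×ℤ_12| = 168, max element order = 84


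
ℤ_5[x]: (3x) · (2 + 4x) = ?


Expand and collect like terms; reduce coefficients mod 5:
x^0: 0·2 = 0 ≡ 0 (mod 5)
x^1: 0·4 + 3·2 = 6 ≡ 1 (mod 5)
x^2: 3·4 = 12 ≡ 2 (mod 5)
Result: x + 2x^2

f · g = x + 2x^2


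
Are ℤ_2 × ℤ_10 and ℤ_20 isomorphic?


Comparing ℤ_2 × ℤ_10 and ℤ_20:
gcd(2,10) = 2 ≠ 1. Max element order in ℤ_2×ℤ_10 is lcm(2,10) = 10 < 20, so it has no element of order 20

No, ℤ_2 × ℤ_10 ≇ ℤ_20


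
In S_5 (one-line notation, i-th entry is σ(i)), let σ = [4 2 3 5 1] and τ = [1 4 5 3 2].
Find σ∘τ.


σ∘τ: apply τ first, then σ
1 →τ 1 →σ 4
2 →τ 4 →σ 5
3 →τ 5 →σ 1
4 →τ 3 →σ 3
5 →τ 2 →σ 2

σ∘τ = [4 5 1 3 2]


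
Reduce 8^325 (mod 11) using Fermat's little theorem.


Fermat's little theorem: if p is prime and gcd(a,p)=1, then a^(p-1) ≡ 1 (mod p)
p = 11 is prime, gcd(8,11) = 1
Reduce exponent: 325 mod 10 = 5
So 8^325 ≡ 8^5 (mod 11)
8^5 mod 11 = 10

8^325 ≡ 10 (mod 11)


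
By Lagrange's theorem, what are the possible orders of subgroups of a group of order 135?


Lagrange's theorem: |H| divides |G|
|G| = 135
Divisors of 135: 1, 3, 5, 9, 15, 27, 45, 135

Possible subgroup orders: {1, 3, 5, 9, 15, 27, 45, 135}


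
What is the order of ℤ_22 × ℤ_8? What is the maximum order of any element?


|ℤ_22 × ℤ_8| = 22 × 8 = 176
Max element order = lcm(22,8) = 88
Cyclic? No (gcd=2)

|ℤ_22×ℤ_8| = 176, max element order = 88


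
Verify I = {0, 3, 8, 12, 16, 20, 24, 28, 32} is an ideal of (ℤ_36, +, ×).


Check ideal conditions for I = {0, 3, 8, 12, 16, 20, 24, 28, 32} in ℤ_36:
(1) I is an additive subgroup? No
(2) For r ∈ ℤ_36 and a ∈ I: r·a ∈ I? No  [counterexample: r=2, a=3, r·a mod 36 = 6 ∉ I]

No, I is not an ideal of ℤ_36


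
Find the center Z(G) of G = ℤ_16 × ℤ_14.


Z(G) = {g ∈ G | gx = xg for all x ∈ G}
Direct product of abelian groups is abelian, so Z(G) = G

Z(ℤ_16 × ℤ_14) = ℤ_16 × ℤ_14


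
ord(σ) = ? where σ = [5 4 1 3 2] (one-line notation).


Cycle decomposition: (1 5 2 4 3)
Cycle lengths: 5
Order = lcm(5) = 5

ord(σ) = 5


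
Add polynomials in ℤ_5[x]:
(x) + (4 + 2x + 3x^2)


Add coefficients mod 5:
x^0: 0 + 4 = 4 (mod 5)
x^1: 1 + 2 = 3 (mod 5)
x^2: 0 + 3 = 3 (mod 5)
Result: 4 + 3x + 3x^2

f + g = 4 + 3x + 3x^2


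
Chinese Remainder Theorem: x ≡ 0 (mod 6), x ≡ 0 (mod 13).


m₁ = 6, m₂ = 13, gcd = 1, so CRT applies. M = m₁·m₂ = 78
Let M₁ = M/m₁ = 13, M₂ = M/m₂ = 6
Find y₁ ≡ M₁⁻¹ (mod m₁): 13⁻¹ ≡ 1 (mod 6)
Find y₂ ≡ M₂⁻¹ (mod m₂): 6⁻¹ ≡ 11 (mod 13)
x = a₁·M₁·y₁ + a₂·M₂·y₂ = 0·13·1 + 0·6·11 = 0
Reduce mod 78: x ≡ 0
Check: 0 mod 6 = 0 ✓, 0 mod 13 = 0 ✓

x ≡ 0 (mod 78)


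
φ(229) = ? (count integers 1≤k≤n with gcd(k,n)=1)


Factor n: 229 = 229
φ(n) = n · ∏(1 - 1/p) over distinct primes p | n
φ(229) = 229 · (1 - 1/229) = 228

φ(229) = 228


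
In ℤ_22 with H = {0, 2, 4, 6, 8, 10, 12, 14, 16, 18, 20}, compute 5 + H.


5 + H = {5 + h (mod 22) : h ∈ H}
5+0=5, 5+2=7, 5+4=9, 5+6=11, 5+8=13, 5+10=15, 5+12=17, 5+14=19, 5+16=21, 5+18=1, 5+20=3
5 + H = {1, 3, 5, 7, 9, 11, 13, 15, 17, 19, 21} = 1 + H

5 + H = {1, 3, 5, 7, 9, 11, 13, 15, 17, 19, 21}


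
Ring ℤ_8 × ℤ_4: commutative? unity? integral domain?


Direct product ring; commutative with unity (1,1); but (1,0)·(0,1) = (0,0) gives zero divisors, so not an integral domain
Commutative: Yes
Integral domain: No
Has unity: Yes

ℤ_8 × ℤ_4: Commutative=Yes, Unity=Yes


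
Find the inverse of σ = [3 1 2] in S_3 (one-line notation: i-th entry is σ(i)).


To find σ⁻¹, swap domain and range:
σ(1) = 3 → σ⁻¹(3) = 1
σ(2) = 1 → σ⁻¹(1) = 2
σ(3) = 2 → σ⁻¹(2) = 3

σ⁻¹ = [2 3 1]


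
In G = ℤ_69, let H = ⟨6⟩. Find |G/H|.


|⟨6⟩| = n / gcd(6, 69) = 69 / 3 = 23
H is normal (ℤ_69 is abelian).
|G/H| = |G| / |H| = 69 / 23 = 3

|G/H| = 3


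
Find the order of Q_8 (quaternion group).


Q_8 = {±1, ±i, ±j, ±k}
|Q_8| = 8

|Q_8 (quaternion group)| = 8


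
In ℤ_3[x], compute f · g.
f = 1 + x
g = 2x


Expand and collect like terms; reduce coefficients mod 3:
x^0: 1·0 = 0 ≡ 0 (mod 3)
x^1: 1·2 + 1·0 = 2 ≡ 2 (mod 3)
x^2: 1·2 = 2 ≡ 2 (mod 3)
Result: 2x + 2x^2

f · g = 2x + 2x^2


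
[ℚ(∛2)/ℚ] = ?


∛2 has minimal polynomial x³ - 2 (irreducible over ℚ since 2 is not a perfect cube)

[ℚ(∛2)/ℚ] = 3


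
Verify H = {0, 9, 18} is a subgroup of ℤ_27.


Subgroup test for H = {0, 9, 18} in (ℤ_27, +):
(1) 0 ∈ H? Yes
(2) Closure: for all a,b ∈ H, (a+b) mod 27 ∈ H? Yes
(3) Inverses: for all a ∈ H, -a mod 27 ∈ H? Yes

Yes, H is a subgroup of ℤ_27


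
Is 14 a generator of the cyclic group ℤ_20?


g generates ℤ_n iff gcd(g, n) = 1
gcd(14, 20) = 2
Since gcd = 2 ≠ 1, ⟨14⟩ has order 10 < 20, so 14 is not a generator.

No, 14 does not generate ℤ_20


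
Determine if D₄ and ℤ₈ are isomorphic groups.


Comparing D₄ and ℤ₈:
D₄ is non-abelian, ℤ₈ is abelian

No, D₄ ≇ ℤ₈


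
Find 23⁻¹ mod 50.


Use the extended Euclidean algorithm to write 1 = 23·s + 50·t; then s mod 50 is the inverse.
Euclidean algorithm:
  23 = 0·50 + 23
  50 = 2·23 + 4
  23 = 5·4 + 3
  4 = 1·3 + 1
  3 = 3·1 + 0
gcd(23,50) = 1
Back-substitution gives: 23·(-13) + 50·(6) = 1
So 23⁻¹ ≡ -13 ≡ 37 (mod 50)
Check: 23 × 37 = 851 ≡ 1 (mod 50) ✓

23⁻¹ ≡ 37 (mod 50)


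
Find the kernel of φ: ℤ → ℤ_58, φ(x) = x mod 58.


Kernel = preimage of identity
ker(φ) = {x ∈ ℤ : x ≡ 0 (mod 58)} = 58ℤ = {0, ±58, ±116, ...}

ker(φ) = 58ℤ


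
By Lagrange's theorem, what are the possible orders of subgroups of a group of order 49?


Lagrange's theorem: |H| divides |G|
|G| = 49
Divisors of 49: 1, 7, 49

Possible subgroup orders: {1, 7, 49}


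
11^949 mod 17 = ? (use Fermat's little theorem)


Fermat's little theorem: if p is prime and gcd(a,p)=1, then a^(p-1) ≡ 1 (mod p)
p = 17 is prime, gcd(11,17) = 1
Reduce exponent: 949 mod 16 = 5
So 11^949 ≡ 11^5 (mod 17)
11^5 mod 17 = 10

11^949 ≡ 10 (mod 17)


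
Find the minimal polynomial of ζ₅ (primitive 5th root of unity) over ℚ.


ζ₅ is a root of Φ₅(x) = x⁴ + x³ + x² + x + 1, irreducible over ℚ

Minimal polynomial: x⁴ + x³ + x² + x + 1


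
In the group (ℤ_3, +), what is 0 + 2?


Operation: addition mod 3
0 + 2 = (a + b) mod 3 with a = 0, b = 2

0 + 2 = 2


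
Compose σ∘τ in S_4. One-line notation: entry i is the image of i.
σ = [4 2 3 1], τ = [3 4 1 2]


σ∘τ: apply τ first, then σ
1 →τ 3 →σ 3
2 →τ 4 →σ 1
3 →τ 1 →σ 4
4 →τ 2 →σ 2

σ∘τ = [3 1 4 2]


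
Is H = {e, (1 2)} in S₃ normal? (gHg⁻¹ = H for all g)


H = {e, (1 2)} in S₃
(1 3)(1 2)(1 3)⁻¹ = (2 3) ∉ {e, (1 2)}, so it is not normal

No, not a normal subgroup


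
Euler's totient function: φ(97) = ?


Factor n: 97 = 97
φ(n) = n · ∏(1 - 1/p) over distinct primes p | n
φ(97) = 97 · (1 - 1/97) = 96

φ(97) = 96


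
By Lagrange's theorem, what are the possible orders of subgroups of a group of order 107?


Lagrange's theorem: |H| divides |G|
|G| = 107
Divisors of 107: 1, 107

Possible subgroup orders: {1, 107}


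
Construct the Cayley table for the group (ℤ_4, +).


Elements: {0, 1, 2, 3}
Operation: addition mod 4
Entry (a, b) = (a + b) mod 4

Cayley table:
  | 0 | 1 | 2 | 3
0 | 0 | 1 | 2 | 3
1 | 1 | 2 | 3 | 0
2 | 2 | 3 | 0 | 1
3 | 3 | 0 | 1 | 2


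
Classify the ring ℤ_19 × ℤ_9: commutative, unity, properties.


Direct product ring; commutative with unity (1,1); but (1,0)·(0,1) = (0,0) gives zero divisors, so not an integral domain
Commutative: Yes
Integral domain: No
Has unity: Yes

ℤ_19 × ℤ_9: Commutative=Yes, Unity=Yes


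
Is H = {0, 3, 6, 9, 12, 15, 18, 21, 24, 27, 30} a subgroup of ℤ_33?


Subgroup test for H = {0, 3, 6, 9, 12, 15, 18, 21, 24, 27, 30} in (ℤ_33, +):
(1) 0 ∈ H? Yes
(2) Closure: for all a,b ∈ H, (a+b) mod 33 ∈ H? Yes
(3) Inverses: for all a ∈ H, -a mod 33 ∈ H? Yes

Yes, H is a subgroup of ℤ_33


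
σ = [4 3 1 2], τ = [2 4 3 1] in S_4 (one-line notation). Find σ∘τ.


σ∘τ: apply τ first, then σ
1 →τ 2 →σ 3
2 →τ 4 →σ 2
3 →τ 3 →σ 1
4 →τ 1 →σ 4

σ∘τ = [3 2 1 4]


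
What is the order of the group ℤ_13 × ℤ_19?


|A × B| = |A| · |B|
|ℤ_13 × ℤ_19| = 13 × 19 = 247

|ℤ_13 × ℤ_19| = 247


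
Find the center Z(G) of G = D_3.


Z(G) = {g ∈ G | gx = xg for all x ∈ G}
For odd n, Z(D_n) = {e}: no nontrivial rotation commutes with all reflections

Z(D_3) = {e}


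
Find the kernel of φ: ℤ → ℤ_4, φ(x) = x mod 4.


Kernel = preimage of identity
ker(φ) = {x ∈ ℤ : x ≡ 0 (mod 4)} = 4ℤ = {0, ±4, ±8, ...}

ker(φ) = 4ℤ


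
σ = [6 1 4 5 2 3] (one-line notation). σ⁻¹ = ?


To find σ⁻¹, swap domain and range:
σ(1) = 6 → σ⁻¹(6) = 1
σ(2) = 1 → σ⁻¹(1) = 2
σ(3) = 4 → σ⁻¹(4) = 3
σ(4) = 5 → σ⁻¹(5) = 4
σ(5) = 2 → σ⁻¹(2) = 5
σ(6) = 3 → σ⁻¹(3) = 6

σ⁻¹ = [2 5 6 3 4 1]


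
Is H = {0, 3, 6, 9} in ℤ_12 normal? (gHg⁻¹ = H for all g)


H = {0, 3, 6, 9} in ℤ_12
ℤ_12 is abelian; every subgroup of an abelian group is normal

Yes, normal subgroup


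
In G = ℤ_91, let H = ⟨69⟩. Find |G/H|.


|⟨69⟩| = n / gcd(69, 91) = 91 / 1 = 91
H is normal (ℤ_91 is abelian).
|G/H| = |G| / |H| = 91 / 91 = 1

|G/H| = 1


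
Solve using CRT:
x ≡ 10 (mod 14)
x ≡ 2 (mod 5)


m₁ = 14, m₂ = 5, gcd = 1, so CRT applies. M = m₁·m₂ = 70
Let M₁ = M/m₁ = 5, M₂ = M/m₂ = 14
Find y₁ ≡ M₁⁻¹ (mod m₁): 5⁻¹ ≡ 3 (mod 14)
Find y₂ ≡ M₂⁻¹ (mod m₂): 14⁻¹ ≡ 4 (mod 5)
x = a₁·M₁·y₁ + a₂·M₂·y₂ = 10·5·3 + 2·14·4 = 262
Reduce mod 70: x ≡ 52
Check: 52 mod 14 = 10 ✓, 52 mod 5 = 2 ✓

x ≡ 52 (mod 70)


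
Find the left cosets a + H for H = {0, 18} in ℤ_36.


H = {0, 18}, |H| = 2
Number of cosets = |G|/|H| = 36/2 = 18
0 + H = {0, 18}
1 + H = {1, 19}
2 + H = {2, 20}
3 + H = {3, 21}
4 + H = {4, 22}
5 + H = {5, 23}
6 + H = {6, 24}
7 + H = {7, 25}
8 + H = {8, 26}
9 + H = {9, 27}
10 + H = {10, 28}
11 + H = {11, 29}
12 + H = {12, 30}
13 + H = {13, 31}
14 + H = {14, 32}
15 + H = {15, 33}
16 + H = {16, 34}
17 + H = {17, 35}

Cosets: 0+H={0,18}; 1+H={1,19}; 2+H={2,20}; 3+H={3,21}; 4+H={4,22}; 5+H={5,23}; 6+H={6,24}; 7+H={7,25}; 8+H={8,26}; 9+H={9,27}; 10+H={10,28}; 11+H={11,29}; 12+H={12,30}; 13+H={13,31}; 14+H={14,32}; 15+H={15,33}; 16+H={16,34}; 17+H={17,35}


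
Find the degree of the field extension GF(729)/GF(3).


GF(729) = GF(3^6), so the extension degree is 6

[GF(729)/GF(3)] = 6


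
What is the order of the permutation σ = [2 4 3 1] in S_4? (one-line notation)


Cycle decomposition: (1 2 4)
Cycle lengths: 3
Order = lcm(3) = 3

ord(σ) = 3


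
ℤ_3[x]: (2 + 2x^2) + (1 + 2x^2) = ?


Add coefficients mod 3:
x^0: 2 + 1 = 0 (mod 3)
x^1: 0 + 0 = 0 (mod 3)
x^2: 2 + 2 = 1 (mod 3)
Result: x^2

f + g = x^2


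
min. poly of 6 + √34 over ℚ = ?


Let α = 6 + √34. Then α - 6 = √34, so (α - 6)² = 34, giving α² - 12α + 2 = 0. Degree 2 and α ∉ ℚ, so this is the minimal polynomial.

Minimal polynomial: x² - 12x + 2


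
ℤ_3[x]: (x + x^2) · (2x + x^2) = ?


Expand and collect like terms; reduce coefficients mod 3:
x^0: 0·0 = 0 ≡ 0 (mod 3)
x^1: 0·2 + 1·0 = 0 ≡ 0 (mod 3)
x^2: 0·1 + 1·2 + 1·0 = 2 ≡ 2 (mod 3)
x^3: 1·1 + 1·2 = 3 ≡ 0 (mod 3)
x^4: 1·1 = 1 ≡ 1 (mod 3)
Result: 2x^2 + x^4

f · g = 2x^2 + x^4


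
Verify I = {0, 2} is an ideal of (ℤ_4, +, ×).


Check ideal conditions for I = {0, 2} in ℤ_4:
(1) I is an additive subgroup? Yes
(2) For r ∈ ℤ_4 and a ∈ I: r·a ∈ I? Yes

Yes, I is an ideal of ℤ_4


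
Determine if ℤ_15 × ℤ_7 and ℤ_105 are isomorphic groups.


Comparing ℤ_15 × ℤ_7 and ℤ_105:
gcd(15,7) = 1, so ℤ_15 × ℤ_7 ≅ ℤ_105 (CRT)

Yes, ℤ_15 × ℤ_7 ≅ ℤ_105


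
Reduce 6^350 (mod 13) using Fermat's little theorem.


Fermat's little theorem: if p is prime and gcd(a,p)=1, then a^(p-1) ≡ 1 (mod p)
p = 13 is prime, gcd(6,13) = 1
Reduce exponent: 350 mod 12 = 2
So 6^350 ≡ 6^2 (mod 13)
6^2 mod 13 = 10

6^350 ≡ 10 (mod 13)


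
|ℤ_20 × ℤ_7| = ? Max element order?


|ℤ_20 × ℤ_7| = 20 × 7 = 140
Max element order = lcm(20,7) = 140
Cyclic? Yes (gcd=1)

|ℤ_20×ℤ_7| = 140, max element order = 140


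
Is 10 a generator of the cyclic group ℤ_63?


g generates ℤ_n iff gcd(g, n) = 1
gcd(10, 63) = 1
Since gcd = 1, 10 is a generator.

Yes, 10 generates ℤ_63


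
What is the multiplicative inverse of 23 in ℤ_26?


Use the extended Euclidean algorithm to write 1 = 23·s + 26·t; then s mod 26 is the inverse.
Euclidean algorithm:
  23 = 0·26 + 23
  26 = 1·23 + 3
  23 = 7·3 + 2
  3 = 1·2 + 1
  2 = 2·1 + 0
gcd(23,26) = 1
Back-substitution gives: 23·(-9) + 26·(8) = 1
So 23⁻¹ ≡ -9 ≡ 17 (mod 26)
Check: 23 × 17 = 391 ≡ 1 (mod 26) ✓

23⁻¹ ≡ 17 (mod 26)


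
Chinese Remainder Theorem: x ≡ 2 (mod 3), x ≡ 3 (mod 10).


m₁ = 3, m₂ = 10, gcd = 1, so CRT applies. M = m₁·m₂ = 30
Let M₁ = M/m₁ = 10, M₂ = M/m₂ = 3
Find y₁ ≡ M₁⁻¹ (mod m₁): 10⁻¹ ≡ 1 (mod 3)
Find y₂ ≡ M₂⁻¹ (mod m₂): 3⁻¹ ≡ 7 (mod 10)
x = a₁·M₁·y₁ + a₂·M₂·y₂ = 2·10·1 + 3·3·7 = 83
Reduce mod 30: x ≡ 23
Check: 23 mod 3 = 2 ✓, 23 mod 10 = 3 ✓

x ≡ 23 (mod 30)


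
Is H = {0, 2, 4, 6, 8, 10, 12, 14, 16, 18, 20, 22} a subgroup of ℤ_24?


Subgroup test for H = {0, 2, 4, 6, 8, 10, 12, 14, 16, 18, 20, 22} in (ℤ_24, +):
(1) 0 ∈ H? Yes
(2) Closure: for all a,b ∈ H, (a+b) mod 24 ∈ H? Yes
(3) Inverses: for all a ∈ H, -a mod 24 ∈ H? Yes

Yes, H is a subgroup of ℤ_24


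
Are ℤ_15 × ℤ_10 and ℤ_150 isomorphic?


Comparing ℤ_15 × ℤ_10 and ℤ_150:
gcd(15,10) = 5 ≠ 1. Max element order in ℤ_15×ℤ_10 is lcm(15,10) = 30 < 150, so it has no element of order 150

No, ℤ_15 × ℤ_10 ≇ ℤ_150


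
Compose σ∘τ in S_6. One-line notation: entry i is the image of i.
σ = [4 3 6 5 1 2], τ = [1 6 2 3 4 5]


σ∘τ: apply τ first, then σ
1 →τ 1 →σ 4
2 →τ 6 →σ 2
3 →τ 2 →σ 3
4 →τ 3 →σ 6
5 →τ 4 →σ 5
6 →τ 5 →σ 1

σ∘τ = [4 2 3 6 5 1]
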